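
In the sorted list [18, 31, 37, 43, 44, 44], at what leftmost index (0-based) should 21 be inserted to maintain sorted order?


List is sorted: [18, 31, 37, 43, 44, 44]
We need the leftmost position where 21 can be inserted, i.e. the first index whose element is >= 21 (or the end of the list if none is).
Binary search with low=0, high=6 (0-based indices):
  low=0, high=6, mid=3: a[3]=43 >= 21, so high = 3
  low=0, high=3, mid=1: a[1]=31 >= 21, so high = 1
  low=0, high=1, mid=0: a[0]=18 < 21, so low = 1
Now low = high = 1, so the insertion index is 1.
Final answer: 1


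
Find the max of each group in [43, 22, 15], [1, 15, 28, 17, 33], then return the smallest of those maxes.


Find max of each group:
  Group 1: [43, 22, 15] -> max = 43
  Group 2: [1, 15, 28, 17, 33] -> max = 33
Maxes: [43, 33]
Minimum of maxes = 33
Final answer: 33


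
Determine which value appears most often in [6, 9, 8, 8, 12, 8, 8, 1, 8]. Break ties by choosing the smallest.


Count the frequency of each value:
  1 appears 1 time(s)
  6 appears 1 time(s)
  8 appears 5 time(s)
  9 appears 1 time(s)
  12 appears 1 time(s)
Maximum frequency is 5.
Only 8 reaches that frequency, so it is the mode.
Final answer: 8


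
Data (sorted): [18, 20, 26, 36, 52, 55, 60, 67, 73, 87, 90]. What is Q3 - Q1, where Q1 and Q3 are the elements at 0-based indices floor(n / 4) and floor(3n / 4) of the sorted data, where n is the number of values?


The data has n = 11 elements.
Q1 index = floor(11 / 4) = floor(2.75) = 2; Q3 index = floor(3 * 11 / 4) = floor(8.25) = 8
Q1 = element at index 2 = 26
Q3 = element at index 8 = 73
IQR = 73 - 26 = 47
Final answer: 47


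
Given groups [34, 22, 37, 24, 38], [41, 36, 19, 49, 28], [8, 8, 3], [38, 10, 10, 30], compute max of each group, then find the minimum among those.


Find max of each group:
  Group 1: [34, 22, 37, 24, 38] -> max = 38
  Group 2: [41, 36, 19, 49, 28] -> max = 49
  Group 3: [8, 8, 3] -> max = 8
  Group 4: [38, 10, 10, 30] -> max = 38
Maxes: [38, 49, 8, 38]
Minimum of maxes = 8
Final answer: 8


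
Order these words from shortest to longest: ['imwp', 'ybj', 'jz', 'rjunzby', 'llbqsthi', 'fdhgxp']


Compute lengths:
  'imwp' has length 4
  'ybj' has length 3
  'jz' has length 2
  'rjunzby' has length 7
  'llbqsthi' has length 8
  'fdhgxp' has length 6
Lengths in increasing order: 2 < 3 < 4 < 6 < 7 < 8
Listing the words in that order gives the answer.
Final answer: ['jz', 'ybj', 'imwp', 'fdhgxp', 'rjunzby', 'llbqsthi']


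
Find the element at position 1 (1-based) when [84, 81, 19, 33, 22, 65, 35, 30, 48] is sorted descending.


Sort descending: [84, 81, 65, 48, 35, 33, 30, 22, 19]
The 1st element (1-indexed) is at index 0.
Value = 84
Final answer: 84


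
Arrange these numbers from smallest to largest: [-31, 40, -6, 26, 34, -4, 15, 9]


Original list: [-31, 40, -6, 26, 34, -4, 15, 9]
Repeatedly take the smallest remaining element:
  Remaining [-31, 40, -6, 26, 34, -4, 15, 9] -> smallest is -31
  Remaining [40, -6, 26, 34, -4, 15, 9] -> smallest is -6
  Remaining [40, 26, 34, -4, 15, 9] -> smallest is -4
  Remaining [40, 26, 34, 15, 9] -> smallest is 9
  Remaining [40, 26, 34, 15] -> smallest is 15
  Remaining [40, 26, 34] -> smallest is 26
  Remaining [40, 34] -> smallest is 34
  Remaining [40] -> smallest is 40
Collecting the picks in order gives the sorted list.
Final answer: [-31, -6, -4, 9, 15, 26, 34, 40]


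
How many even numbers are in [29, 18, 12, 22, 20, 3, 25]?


Check each element:
  29 is odd
  18 is even
  12 is even
  22 is even
  20 is even
  3 is odd
  25 is odd
Evens: [18, 12, 22, 20]
Count of evens = 4
Final answer: 4


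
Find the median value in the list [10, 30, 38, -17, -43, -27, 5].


First, sort the list: [-43, -27, -17, 5, 10, 30, 38]
The list has 7 elements (odd count).
The middle index is 3 (0-based), and the element there is 5.
Final answer: 5


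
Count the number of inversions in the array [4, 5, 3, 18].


For each element, count the later elements that are smaller than it:
  4 (index 0): smaller elements after it = [3] -> 1
  5 (index 1): smaller elements after it = [3] -> 1
  3 (index 2): smaller elements after it = [] -> 0
Total inversions = 1 + 1 + 0 = 2
Final answer: 2


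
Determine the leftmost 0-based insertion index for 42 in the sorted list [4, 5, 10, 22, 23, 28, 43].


List is sorted: [4, 5, 10, 22, 23, 28, 43]
We need the leftmost position where 42 can be inserted, i.e. the first index whose element is >= 42 (or the end of the list if none is).
Binary search with low=0, high=7 (0-based indices):
  low=0, high=7, mid=3: a[3]=22 < 42, so low = 4
  low=4, high=7, mid=5: a[5]=28 < 42, so low = 6
  low=6, high=7, mid=6: a[6]=43 >= 42, so high = 6
Now low = high = 6, so the insertion index is 6.
Final answer: 6


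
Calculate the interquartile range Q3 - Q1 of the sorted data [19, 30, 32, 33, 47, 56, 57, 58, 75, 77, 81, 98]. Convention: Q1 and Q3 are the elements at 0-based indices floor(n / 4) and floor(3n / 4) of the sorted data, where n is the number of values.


The data has n = 12 elements.
Q1 index = floor(12 / 4) = floor(3) = 3; Q3 index = floor(3 * 12 / 4) = floor(9) = 9
Q1 = element at index 3 = 33
Q3 = element at index 9 = 77
IQR = 77 - 33 = 44
Final answer: 44


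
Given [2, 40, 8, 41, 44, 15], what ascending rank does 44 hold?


Sort ascending: [2, 8, 15, 40, 41, 44]
Find 44 in the sorted list.
44 is at position 6 (1-indexed).
Final answer: 6


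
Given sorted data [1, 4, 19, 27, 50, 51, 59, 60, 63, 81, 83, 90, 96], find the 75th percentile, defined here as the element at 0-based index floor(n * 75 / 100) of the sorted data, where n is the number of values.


The dataset has n = 13 elements.
Index = floor(13 * 75 / 100) = floor(975 / 100) = floor(9.75) = 9
Counting from index 0 in the sorted data, the element at index 9 is 81.
Final answer: 81


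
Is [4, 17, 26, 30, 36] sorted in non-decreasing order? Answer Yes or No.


Check consecutive pairs:
  4 <= 17? True
  17 <= 26? True
  26 <= 30? True
  30 <= 36? True
Every consecutive pair is in order, so the list is non-decreasing.
Final answer: Yes


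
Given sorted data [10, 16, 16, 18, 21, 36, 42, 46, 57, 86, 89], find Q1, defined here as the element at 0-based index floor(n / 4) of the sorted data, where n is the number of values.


The list has n = 11 elements.
Q1 index = floor(11 / 4) = floor(2.75) = 2
Counting from index 0 in the sorted data, the element at index 2 is 16.
Final answer: 16


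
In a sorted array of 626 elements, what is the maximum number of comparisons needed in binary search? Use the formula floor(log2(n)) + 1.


Binary search halves the search space each step.
Maximum comparisons = floor(log2(626)) + 1
log2(626) = 9.29
floor(log2(626)) = 9, so 9 + 1 = 10
Final answer: 10


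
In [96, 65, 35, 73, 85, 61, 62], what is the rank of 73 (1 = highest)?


Sort descending: [96, 85, 73, 65, 62, 61, 35]
Find 73 in the sorted list.
73 is at position 3.
Final answer: 3


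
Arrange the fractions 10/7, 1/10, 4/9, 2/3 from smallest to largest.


Convert to decimal for comparison:
  10/7 = 1.4286
  1/10 = 0.1
  4/9 = 0.4444
  2/3 = 0.6667
Decimals in increasing order: 0.1 < 0.4444 < 0.6667 < 1.4286
Writing each back as its fraction gives the sorted order.
Final answer: 1/10, 4/9, 2/3, 10/7


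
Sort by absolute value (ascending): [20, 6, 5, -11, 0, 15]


Compute absolute values:
  |20| = 20
  |6| = 6
  |5| = 5
  |-11| = 11
  |0| = 0
  |15| = 15
Absolute values in increasing order: 0 < 5 < 6 < 11 < 15 < 20
Listing the original numbers in that order gives the answer.
Final answer: [0, 5, 6, -11, 15, 20]


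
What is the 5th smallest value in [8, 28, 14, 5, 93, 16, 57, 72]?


Sort ascending: [5, 8, 14, 16, 28, 57, 72, 93]
The 5th element (1-indexed) is at index 4.
Value = 28
Final answer: 28


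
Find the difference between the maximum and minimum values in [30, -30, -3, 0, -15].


Maximum value: 30
Minimum value: -30
Range = 30 - (-30) = 60
Final answer: 60


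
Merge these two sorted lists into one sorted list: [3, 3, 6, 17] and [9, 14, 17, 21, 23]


List A: [3, 3, 6, 17]
List B: [9, 14, 17, 21, 23]
Repeatedly compare the front elements and take the smaller:
  3 vs 9 -> take 3
  3 vs 9 -> take 3
  6 vs 9 -> take 6
  17 vs 9 -> take 9
  17 vs 14 -> take 14
  17 vs 17 -> take 17
  A is exhausted; append the rest of B: [17, 21, 23]
Final answer: [3, 3, 6, 9, 14, 17, 17, 21, 23]


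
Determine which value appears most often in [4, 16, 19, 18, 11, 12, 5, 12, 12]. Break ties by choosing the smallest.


Count the frequency of each value:
  4 appears 1 time(s)
  5 appears 1 time(s)
  11 appears 1 time(s)
  12 appears 3 time(s)
  16 appears 1 time(s)
  18 appears 1 time(s)
  19 appears 1 time(s)
Maximum frequency is 3.
Only 12 reaches that frequency, so it is the mode.
Final answer: 12


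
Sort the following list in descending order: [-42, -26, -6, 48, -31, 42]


Original list: [-42, -26, -6, 48, -31, 42]
Repeatedly take the largest remaining element:
  Remaining [-42, -26, -6, 48, -31, 42] -> largest is 48
  Remaining [-42, -26, -6, -31, 42] -> largest is 42
  Remaining [-42, -26, -6, -31] -> largest is -6
  Remaining [-42, -26, -31] -> largest is -26
  Remaining [-42, -31] -> largest is -31
  Remaining [-42] -> largest is -42
Collecting the picks in order gives the descending list.
Final answer: [48, 42, -6, -26, -31, -42]


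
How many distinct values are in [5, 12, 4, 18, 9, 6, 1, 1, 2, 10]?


List all unique values:
Distinct values: [1, 2, 4, 5, 6, 9, 10, 12, 18]
Count = 9
Final answer: 9


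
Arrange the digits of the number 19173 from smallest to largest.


The number 19173 has digits: 1, 9, 1, 7, 3
Sorted: 1, 1, 3, 7, 9
Joining the sorted digits gives the result.
Final answer: 11379


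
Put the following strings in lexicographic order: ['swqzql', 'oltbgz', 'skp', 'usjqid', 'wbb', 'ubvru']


Compare strings character by character (the first differing letter decides):
  'oltbgz' < 'skp' since 'o' < 's' at position 1
  'skp' < 'swqzql' since 'k' < 'w' at position 2
  'swqzql' < 'ubvru' since 's' < 'u' at position 1
  'ubvru' < 'usjqid' since 'b' < 's' at position 2
  'usjqid' < 'wbb' since 'u' < 'w' at position 1
Chaining these comparisons gives the alphabetical order.
Final answer: ['oltbgz', 'skp', 'swqzql', 'ubvru', 'usjqid', 'wbb']


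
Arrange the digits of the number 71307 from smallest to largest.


The number 71307 has digits: 7, 1, 3, 0, 7
Sorted: 0, 1, 3, 7, 7
Joining the sorted digits gives the result.
Final answer: 01377


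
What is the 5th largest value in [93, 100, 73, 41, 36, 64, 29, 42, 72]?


Sort descending: [100, 93, 73, 72, 64, 42, 41, 36, 29]
The 5th element (1-indexed) is at index 4.
Value = 64
Final answer: 64


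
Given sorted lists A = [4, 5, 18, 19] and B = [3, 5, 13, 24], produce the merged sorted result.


List A: [4, 5, 18, 19]
List B: [3, 5, 13, 24]
Repeatedly compare the front elements and take the smaller:
  4 vs 3 -> take 3
  4 vs 5 -> take 4
  5 vs 5 -> take 5
  18 vs 5 -> take 5
  18 vs 13 -> take 13
  18 vs 24 -> take 18
  19 vs 24 -> take 19
  A is exhausted; append the rest of B: [24]
Final answer: [3, 4, 5, 5, 13, 18, 19, 24]


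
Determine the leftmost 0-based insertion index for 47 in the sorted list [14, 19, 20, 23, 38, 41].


List is sorted: [14, 19, 20, 23, 38, 41]
We need the leftmost position where 47 can be inserted, i.e. the first index whose element is >= 47 (or the end of the list if none is).
Binary search with low=0, high=6 (0-based indices):
  low=0, high=6, mid=3: a[3]=23 < 47, so low = 4
  low=4, high=6, mid=5: a[5]=41 < 47, so low = 6
Now low = high = 6, so the insertion index is 6.
Final answer: 6


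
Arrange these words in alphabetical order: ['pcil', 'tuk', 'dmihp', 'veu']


Compare strings character by character (the first differing letter decides):
  'dmihp' < 'pcil' since 'd' < 'p' at position 1
  'pcil' < 'tuk' since 'p' < 't' at position 1
  'tuk' < 'veu' since 't' < 'v' at position 1
Chaining these comparisons gives the alphabetical order.
Final answer: ['dmihp', 'pcil', 'tuk', 'veu']


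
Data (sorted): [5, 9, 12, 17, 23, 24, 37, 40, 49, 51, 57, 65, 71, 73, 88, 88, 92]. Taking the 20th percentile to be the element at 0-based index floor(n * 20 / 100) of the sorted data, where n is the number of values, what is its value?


The dataset has n = 17 elements.
Index = floor(17 * 20 / 100) = floor(340 / 100) = floor(3.4) = 3
Counting from index 0 in the sorted data, the element at index 3 is 17.
Final answer: 17


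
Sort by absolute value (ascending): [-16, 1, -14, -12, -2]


Compute absolute values:
  |-16| = 16
  |1| = 1
  |-14| = 14
  |-12| = 12
  |-2| = 2
Absolute values in increasing order: 1 < 2 < 12 < 14 < 16
Listing the original numbers in that order gives the answer.
Final answer: [1, -2, -12, -14, -16]


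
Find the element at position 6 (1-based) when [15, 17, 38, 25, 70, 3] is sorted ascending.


Sort ascending: [3, 15, 17, 25, 38, 70]
The 6th element (1-indexed) is at index 5.
Value = 70
Final answer: 70


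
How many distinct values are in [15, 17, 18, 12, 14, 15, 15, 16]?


List all unique values:
Distinct values: [12, 14, 15, 16, 17, 18]
Count = 6
Final answer: 6


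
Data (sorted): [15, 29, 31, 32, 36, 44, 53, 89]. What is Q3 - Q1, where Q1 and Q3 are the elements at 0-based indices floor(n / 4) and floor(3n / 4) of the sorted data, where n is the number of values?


The data has n = 8 elements.
Q1 index = floor(8 / 4) = floor(2) = 2; Q3 index = floor(3 * 8 / 4) = floor(6) = 6
Q1 = element at index 2 = 31
Q3 = element at index 6 = 53
IQR = 53 - 31 = 22
Final answer: 22


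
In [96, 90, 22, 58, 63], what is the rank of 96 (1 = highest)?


Sort descending: [96, 90, 63, 58, 22]
Find 96 in the sorted list.
96 is at position 1.
Final answer: 1


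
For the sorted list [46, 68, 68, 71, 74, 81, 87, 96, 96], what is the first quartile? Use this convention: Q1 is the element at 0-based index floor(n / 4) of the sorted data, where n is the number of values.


The list has n = 9 elements.
Q1 index = floor(9 / 4) = floor(2.25) = 2
Counting from index 0 in the sorted data, the element at index 2 is 68.
Final answer: 68


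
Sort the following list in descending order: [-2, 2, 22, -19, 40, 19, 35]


Original list: [-2, 2, 22, -19, 40, 19, 35]
Repeatedly take the largest remaining element:
  Remaining [-2, 2, 22, -19, 40, 19, 35] -> largest is 40
  Remaining [-2, 2, 22, -19, 19, 35] -> largest is 35
  Remaining [-2, 2, 22, -19, 19] -> largest is 22
  Remaining [-2, 2, -19, 19] -> largest is 19
  Remaining [-2, 2, -19] -> largest is 2
  Remaining [-2, -19] -> largest is -2
  Remaining [-19] -> largest is -19
Collecting the picks in order gives the descending list.
Final answer: [40, 35, 22, 19, 2, -2, -19]


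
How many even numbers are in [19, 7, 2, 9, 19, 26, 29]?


Check each element:
  19 is odd
  7 is odd
  2 is even
  9 is odd
  19 is odd
  26 is even
  29 is odd
Evens: [2, 26]
Count of evens = 2
Final answer: 2


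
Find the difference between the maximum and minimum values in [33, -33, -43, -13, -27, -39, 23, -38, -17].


Maximum value: 33
Minimum value: -43
Range = 33 - (-43) = 76
Final answer: 76


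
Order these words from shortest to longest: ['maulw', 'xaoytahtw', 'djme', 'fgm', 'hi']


Compute lengths:
  'maulw' has length 5
  'xaoytahtw' has length 9
  'djme' has length 4
  'fgm' has length 3
  'hi' has length 2
Lengths in increasing order: 2 < 3 < 4 < 5 < 9
Listing the words in that order gives the answer.
Final answer: ['hi', 'fgm', 'djme', 'maulw', 'xaoytahtw']


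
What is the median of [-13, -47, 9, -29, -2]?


First, sort the list: [-47, -29, -13, -2, 9]
The list has 5 elements (odd count).
The middle index is 2 (0-based), and the element there is -13.
Final answer: -13


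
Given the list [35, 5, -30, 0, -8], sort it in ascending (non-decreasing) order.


Original list: [35, 5, -30, 0, -8]
Repeatedly take the smallest remaining element:
  Remaining [35, 5, -30, 0, -8] -> smallest is -30
  Remaining [35, 5, 0, -8] -> smallest is -8
  Remaining [35, 5, 0] -> smallest is 0
  Remaining [35, 5] -> smallest is 5
  Remaining [35] -> smallest is 35
Collecting the picks in order gives the sorted list.
Final answer: [-30, -8, 0, 5, 35]


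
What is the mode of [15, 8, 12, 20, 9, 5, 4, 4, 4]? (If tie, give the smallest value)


Count the frequency of each value:
  4 appears 3 time(s)
  5 appears 1 time(s)
  8 appears 1 time(s)
  9 appears 1 time(s)
  12 appears 1 time(s)
  15 appears 1 time(s)
  20 appears 1 time(s)
Maximum frequency is 3.
Only 4 reaches that frequency, so it is the mode.
Final answer: 4


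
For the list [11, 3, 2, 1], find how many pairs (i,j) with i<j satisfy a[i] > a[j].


For each element, count the later elements that are smaller than it:
  11 (index 0): smaller elements after it = [3, 2, 1] -> 3
  3 (index 1): smaller elements after it = [2, 1] -> 2
  2 (index 2): smaller elements after it = [1] -> 1
Total inversions = 3 + 2 + 1 = 6
Final answer: 6


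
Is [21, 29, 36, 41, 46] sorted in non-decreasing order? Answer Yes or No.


Check consecutive pairs:
  21 <= 29? True
  29 <= 36? True
  36 <= 41? True
  41 <= 46? True
Every consecutive pair is in order, so the list is non-decreasing.
Final answer: Yes


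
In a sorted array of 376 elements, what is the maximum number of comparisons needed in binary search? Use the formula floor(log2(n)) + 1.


Binary search halves the search space each step.
Maximum comparisons = floor(log2(376)) + 1
log2(376) = 8.5546
floor(log2(376)) = 8, so 8 + 1 = 9
Final answer: 9


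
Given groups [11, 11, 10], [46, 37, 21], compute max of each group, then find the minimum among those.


Find max of each group:
  Group 1: [11, 11, 10] -> max = 11
  Group 2: [46, 37, 21] -> max = 46
Maxes: [11, 46]
Minimum of maxes = 11
Final answer: 11


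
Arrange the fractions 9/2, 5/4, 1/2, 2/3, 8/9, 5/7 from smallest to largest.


Convert to decimal for comparison:
  9/2 = 4.5
  5/4 = 1.25
  1/2 = 0.5
  2/3 = 0.6667
  8/9 = 0.8889
  5/7 = 0.7143
Decimals in increasing order: 0.5 < 0.6667 < 0.7143 < 0.8889 < 1.25 < 4.5
Writing each back as its fraction gives the sorted order.
Final answer: 1/2, 2/3, 5/7, 8/9, 5/4, 9/2


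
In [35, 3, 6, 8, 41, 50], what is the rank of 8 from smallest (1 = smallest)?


Sort ascending: [3, 6, 8, 35, 41, 50]
Find 8 in the sorted list.
8 is at position 3 (1-indexed).
Final answer: 3


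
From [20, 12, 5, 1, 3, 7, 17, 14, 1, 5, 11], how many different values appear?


List all unique values:
Distinct values: [1, 3, 5, 7, 11, 12, 14, 17, 20]
Count = 9
Final answer: 9


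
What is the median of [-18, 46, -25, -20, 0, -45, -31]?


First, sort the list: [-45, -31, -25, -20, -18, 0, 46]
The list has 7 elements (odd count).
The middle index is 3 (0-based), and the element there is -20.
Final answer: -20


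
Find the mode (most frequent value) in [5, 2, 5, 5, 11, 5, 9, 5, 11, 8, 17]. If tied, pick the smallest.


Count the frequency of each value:
  2 appears 1 time(s)
  5 appears 5 time(s)
  8 appears 1 time(s)
  9 appears 1 time(s)
  11 appears 2 time(s)
  17 appears 1 time(s)
Maximum frequency is 5.
Only 5 reaches that frequency, so it is the mode.
Final answer: 5


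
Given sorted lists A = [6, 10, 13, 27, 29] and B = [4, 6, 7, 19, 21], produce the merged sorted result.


List A: [6, 10, 13, 27, 29]
List B: [4, 6, 7, 19, 21]
Repeatedly compare the front elements and take the smaller:
  6 vs 4 -> take 4
  6 vs 6 -> take 6
  10 vs 6 -> take 6
  10 vs 7 -> take 7
  10 vs 19 -> take 10
  13 vs 19 -> take 13
  27 vs 19 -> take 19
  27 vs 21 -> take 21
  B is exhausted; append the rest of A: [27, 29]
Final answer: [4, 6, 6, 7, 10, 13, 19, 21, 27, 29]


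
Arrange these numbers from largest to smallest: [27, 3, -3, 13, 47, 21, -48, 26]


Original list: [27, 3, -3, 13, 47, 21, -48, 26]
Repeatedly take the largest remaining element:
  Remaining [27, 3, -3, 13, 47, 21, -48, 26] -> largest is 47
  Remaining [27, 3, -3, 13, 21, -48, 26] -> largest is 27
  Remaining [3, -3, 13, 21, -48, 26] -> largest is 26
  Remaining [3, -3, 13, 21, -48] -> largest is 21
  Remaining [3, -3, 13, -48] -> largest is 13
  Remaining [3, -3, -48] -> largest is 3
  Remaining [-3, -48] -> largest is -3
  Remaining [-48] -> largest is -48
Collecting the picks in order gives the descending list.
Final answer: [47, 27, 26, 21, 13, 3, -3, -48]


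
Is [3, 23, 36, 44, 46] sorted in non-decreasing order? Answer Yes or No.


Check consecutive pairs:
  3 <= 23? True
  23 <= 36? True
  36 <= 44? True
  44 <= 46? True
Every consecutive pair is in order, so the list is non-decreasing.
Final answer: Yes


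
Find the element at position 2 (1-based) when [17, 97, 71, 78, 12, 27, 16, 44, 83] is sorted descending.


Sort descending: [97, 83, 78, 71, 44, 27, 17, 16, 12]
The 2nd element (1-indexed) is at index 1.
Value = 83
Final answer: 83


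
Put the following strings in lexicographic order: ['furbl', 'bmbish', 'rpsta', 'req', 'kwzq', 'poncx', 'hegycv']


Compare strings character by character (the first differing letter decides):
  'bmbish' < 'furbl' since 'b' < 'f' at position 1
  'furbl' < 'hegycv' since 'f' < 'h' at position 1
  'hegycv' < 'kwzq' since 'h' < 'k' at position 1
  'kwzq' < 'poncx' since 'k' < 'p' at position 1
  'poncx' < 'req' since 'p' < 'r' at position 1
  'req' < 'rpsta' since 'e' < 'p' at position 2
Chaining these comparisons gives the alphabetical order.
Final answer: ['bmbish', 'furbl', 'hegycv', 'kwzq', 'poncx', 'req', 'rpsta']


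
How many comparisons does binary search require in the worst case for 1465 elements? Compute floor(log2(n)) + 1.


Binary search halves the search space each step.
Maximum comparisons = floor(log2(1465)) + 1
log2(1465) = 10.5167
floor(log2(1465)) = 10, so 10 + 1 = 11
Final answer: 11


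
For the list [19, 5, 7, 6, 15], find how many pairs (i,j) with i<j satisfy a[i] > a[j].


For each element, count the later elements that are smaller than it:
  19 (index 0): smaller elements after it = [5, 7, 6, 15] -> 4
  5 (index 1): smaller elements after it = [] -> 0
  7 (index 2): smaller elements after it = [6] -> 1
  6 (index 3): smaller elements after it = [] -> 0
Total inversions = 4 + 0 + 1 + 0 = 5
Final answer: 5


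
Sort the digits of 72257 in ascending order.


The number 72257 has digits: 7, 2, 2, 5, 7
Sorted: 2, 2, 5, 7, 7
Joining the sorted digits gives the result.
Final answer: 22577


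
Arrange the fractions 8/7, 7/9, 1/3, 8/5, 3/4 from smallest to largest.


Convert to decimal for comparison:
  8/7 = 1.1429
  7/9 = 0.7778
  1/3 = 0.3333
  8/5 = 1.6
  3/4 = 0.75
Decimals in increasing order: 0.3333 < 0.75 < 0.7778 < 1.1429 < 1.6
Writing each back as its fraction gives the sorted order.
Final answer: 1/3, 3/4, 7/9, 8/7, 8/5


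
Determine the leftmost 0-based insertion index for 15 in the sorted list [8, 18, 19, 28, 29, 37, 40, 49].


List is sorted: [8, 18, 19, 28, 29, 37, 40, 49]
We need the leftmost position where 15 can be inserted, i.e. the first index whose element is >= 15 (or the end of the list if none is).
Binary search with low=0, high=8 (0-based indices):
  low=0, high=8, mid=4: a[4]=29 >= 15, so high = 4
  low=0, high=4, mid=2: a[2]=19 >= 15, so high = 2
  low=0, high=2, mid=1: a[1]=18 >= 15, so high = 1
  low=0, high=1, mid=0: a[0]=8 < 15, so low = 1
Now low = high = 1, so the insertion index is 1.
Final answer: 1


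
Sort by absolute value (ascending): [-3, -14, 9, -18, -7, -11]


Compute absolute values:
  |-3| = 3
  |-14| = 14
  |9| = 9
  |-18| = 18
  |-7| = 7
  |-11| = 11
Absolute values in increasing order: 3 < 7 < 9 < 11 < 14 < 18
Listing the original numbers in that order gives the answer.
Final answer: [-3, -7, 9, -11, -14, -18]


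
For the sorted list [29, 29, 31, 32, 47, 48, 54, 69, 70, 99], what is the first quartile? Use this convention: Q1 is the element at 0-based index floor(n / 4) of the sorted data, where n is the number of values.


The list has n = 10 elements.
Q1 index = floor(10 / 4) = floor(2.5) = 2
Counting from index 0 in the sorted data, the element at index 2 is 31.
Final answer: 31


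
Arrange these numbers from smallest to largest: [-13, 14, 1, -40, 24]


Original list: [-13, 14, 1, -40, 24]
Repeatedly take the smallest remaining element:
  Remaining [-13, 14, 1, -40, 24] -> smallest is -40
  Remaining [-13, 14, 1, 24] -> smallest is -13
  Remaining [14, 1, 24] -> smallest is 1
  Remaining [14, 24] -> smallest is 14
  Remaining [24] -> smallest is 24
Collecting the picks in order gives the sorted list.
Final answer: [-40, -13, 1, 14, 24]


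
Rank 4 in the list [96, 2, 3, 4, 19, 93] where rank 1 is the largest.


Sort descending: [96, 93, 19, 4, 3, 2]
Find 4 in the sorted list.
4 is at position 4.
Final answer: 4


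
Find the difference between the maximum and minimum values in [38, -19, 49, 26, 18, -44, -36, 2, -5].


Maximum value: 49
Minimum value: -44
Range = 49 - (-44) = 93
Final answer: 93


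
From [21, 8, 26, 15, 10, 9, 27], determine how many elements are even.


Check each element:
  21 is odd
  8 is even
  26 is even
  15 is odd
  10 is even
  9 is odd
  27 is odd
Evens: [8, 26, 10]
Count of evens = 3
Final answer: 3


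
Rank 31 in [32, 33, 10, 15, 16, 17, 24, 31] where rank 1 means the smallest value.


Sort ascending: [10, 15, 16, 17, 24, 31, 32, 33]
Find 31 in the sorted list.
31 is at position 6 (1-indexed).
Final answer: 6


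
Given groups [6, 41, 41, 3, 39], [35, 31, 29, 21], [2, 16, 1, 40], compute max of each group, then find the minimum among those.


Find max of each group:
  Group 1: [6, 41, 41, 3, 39] -> max = 41
  Group 2: [35, 31, 29, 21] -> max = 35
  Group 3: [2, 16, 1, 40] -> max = 40
Maxes: [41, 35, 40]
Minimum of maxes = 35
Final answer: 35


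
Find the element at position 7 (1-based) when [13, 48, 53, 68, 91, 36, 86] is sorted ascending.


Sort ascending: [13, 36, 48, 53, 68, 86, 91]
The 7th element (1-indexed) is at index 6.
Value = 91
Final answer: 91


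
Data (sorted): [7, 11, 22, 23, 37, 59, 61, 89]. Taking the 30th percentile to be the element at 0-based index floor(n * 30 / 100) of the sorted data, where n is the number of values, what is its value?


The dataset has n = 8 elements.
Index = floor(8 * 30 / 100) = floor(240 / 100) = floor(2.4) = 2
Counting from index 0 in the sorted data, the element at index 2 is 22.
Final answer: 22


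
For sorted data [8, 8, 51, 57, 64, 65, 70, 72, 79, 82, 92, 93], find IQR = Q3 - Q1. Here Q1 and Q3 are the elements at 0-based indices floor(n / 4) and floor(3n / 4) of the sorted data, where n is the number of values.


The data has n = 12 elements.
Q1 index = floor(12 / 4) = floor(3) = 3; Q3 index = floor(3 * 12 / 4) = floor(9) = 9
Q1 = element at index 3 = 57
Q3 = element at index 9 = 82
IQR = 82 - 57 = 25
Final answer: 25


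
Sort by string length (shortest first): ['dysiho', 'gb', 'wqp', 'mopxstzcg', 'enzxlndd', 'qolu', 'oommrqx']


Compute lengths:
  'dysiho' has length 6
  'gb' has length 2
  'wqp' has length 3
  'mopxstzcg' has length 9
  'enzxlndd' has length 8
  'qolu' has length 4
  'oommrqx' has length 7
Lengths in increasing order: 2 < 3 < 4 < 6 < 7 < 8 < 9
Listing the words in that order gives the answer.
Final answer: ['gb', 'wqp', 'qolu', 'dysiho', 'oommrqx', 'enzxlndd', 'mopxstzcg']


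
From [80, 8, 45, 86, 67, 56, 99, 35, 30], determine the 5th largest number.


Sort descending: [99, 86, 80, 67, 56, 45, 35, 30, 8]
The 5th element (1-indexed) is at index 4.
Value = 56
Final answer: 56


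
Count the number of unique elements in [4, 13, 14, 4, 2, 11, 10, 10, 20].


List all unique values:
Distinct values: [2, 4, 10, 11, 13, 14, 20]
Count = 7
Final answer: 7


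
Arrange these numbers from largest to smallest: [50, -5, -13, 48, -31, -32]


Original list: [50, -5, -13, 48, -31, -32]
Repeatedly take the largest remaining element:
  Remaining [50, -5, -13, 48, -31, -32] -> largest is 50
  Remaining [-5, -13, 48, -31, -32] -> largest is 48
  Remaining [-5, -13, -31, -32] -> largest is -5
  Remaining [-13, -31, -32] -> largest is -13
  Remaining [-31, -32] -> largest is -31
  Remaining [-32] -> largest is -32
Collecting the picks in order gives the descending list.
Final answer: [50, 48, -5, -13, -31, -32]


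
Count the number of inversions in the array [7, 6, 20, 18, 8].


For each element, count the later elements that are smaller than it:
  7 (index 0): smaller elements after it = [6] -> 1
  6 (index 1): smaller elements after it = [] -> 0
  20 (index 2): smaller elements after it = [18, 8] -> 2
  18 (index 3): smaller elements after it = [8] -> 1
Total inversions = 1 + 0 + 2 + 1 = 4
Final answer: 4


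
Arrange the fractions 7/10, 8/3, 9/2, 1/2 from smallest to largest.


Convert to decimal for comparison:
  7/10 = 0.7
  8/3 = 2.6667
  9/2 = 4.5
  1/2 = 0.5
Decimals in increasing order: 0.5 < 0.7 < 2.6667 < 4.5
Writing each back as its fraction gives the sorted order.
Final answer: 1/2, 7/10, 8/3, 9/2


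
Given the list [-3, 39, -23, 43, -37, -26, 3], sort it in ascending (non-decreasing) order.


Original list: [-3, 39, -23, 43, -37, -26, 3]
Repeatedly take the smallest remaining element:
  Remaining [-3, 39, -23, 43, -37, -26, 3] -> smallest is -37
  Remaining [-3, 39, -23, 43, -26, 3] -> smallest is -26
  Remaining [-3, 39, -23, 43, 3] -> smallest is -23
  Remaining [-3, 39, 43, 3] -> smallest is -3
  Remaining [39, 43, 3] -> smallest is 3
  Remaining [39, 43] -> smallest is 39
  Remaining [43] -> smallest is 43
Collecting the picks in order gives the sorted list.
Final answer: [-37, -26, -23, -3, 3, 39, 43]


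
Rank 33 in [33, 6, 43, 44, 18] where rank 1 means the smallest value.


Sort ascending: [6, 18, 33, 43, 44]
Find 33 in the sorted list.
33 is at position 3 (1-indexed).
Final answer: 3


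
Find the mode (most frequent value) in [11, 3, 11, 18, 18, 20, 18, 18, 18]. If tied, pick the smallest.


Count the frequency of each value:
  3 appears 1 time(s)
  11 appears 2 time(s)
  18 appears 5 time(s)
  20 appears 1 time(s)
Maximum frequency is 5.
Only 18 reaches that frequency, so it is the mode.
Final answer: 18


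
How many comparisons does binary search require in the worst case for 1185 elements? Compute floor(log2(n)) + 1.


Binary search halves the search space each step.
Maximum comparisons = floor(log2(1185)) + 1
log2(1185) = 10.2107
floor(log2(1185)) = 10, so 10 + 1 = 11
Final answer: 11


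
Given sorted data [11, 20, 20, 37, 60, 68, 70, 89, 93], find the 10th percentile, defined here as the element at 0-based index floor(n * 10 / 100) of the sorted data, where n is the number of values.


The dataset has n = 9 elements.
Index = floor(9 * 10 / 100) = floor(90 / 100) = floor(0.9) = 0
Counting from index 0 in the sorted data, the element at index 0 is 11.
Final answer: 11


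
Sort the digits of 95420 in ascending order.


The number 95420 has digits: 9, 5, 4, 2, 0
Sorted: 0, 2, 4, 5, 9
Joining the sorted digits gives the result.
Final answer: 02459


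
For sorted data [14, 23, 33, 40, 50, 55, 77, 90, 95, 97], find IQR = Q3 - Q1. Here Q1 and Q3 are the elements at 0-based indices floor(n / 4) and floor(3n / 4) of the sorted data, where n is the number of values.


The data has n = 10 elements.
Q1 index = floor(10 / 4) = floor(2.5) = 2; Q3 index = floor(3 * 10 / 4) = floor(7.5) = 7
Q1 = element at index 2 = 33
Q3 = element at index 7 = 90
IQR = 90 - 33 = 57
Final answer: 57


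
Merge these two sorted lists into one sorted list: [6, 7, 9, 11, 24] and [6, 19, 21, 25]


List A: [6, 7, 9, 11, 24]
List B: [6, 19, 21, 25]
Repeatedly compare the front elements and take the smaller:
  6 vs 6 -> take 6
  7 vs 6 -> take 6
  7 vs 19 -> take 7
  9 vs 19 -> take 9
  11 vs 19 -> take 11
  24 vs 19 -> take 19
  24 vs 21 -> take 21
  24 vs 25 -> take 24
  A is exhausted; append the rest of B: [25]
Final answer: [6, 6, 7, 9, 11, 19, 21, 24, 25]


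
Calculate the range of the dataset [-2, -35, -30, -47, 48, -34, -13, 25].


Maximum value: 48
Minimum value: -47
Range = 48 - (-47) = 95
Final answer: 95


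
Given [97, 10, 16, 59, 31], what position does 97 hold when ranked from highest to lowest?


Sort descending: [97, 59, 31, 16, 10]
Find 97 in the sorted list.
97 is at position 1.
Final answer: 1


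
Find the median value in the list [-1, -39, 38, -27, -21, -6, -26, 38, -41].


First, sort the list: [-41, -39, -27, -26, -21, -6, -1, 38, 38]
The list has 9 elements (odd count).
The middle index is 4 (0-based), and the element there is -21.
Final answer: -21


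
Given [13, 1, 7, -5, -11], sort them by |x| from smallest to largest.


Compute absolute values:
  |13| = 13
  |1| = 1
  |7| = 7
  |-5| = 5
  |-11| = 11
Absolute values in increasing order: 1 < 5 < 7 < 11 < 13
Listing the original numbers in that order gives the answer.
Final answer: [1, -5, 7, -11, 13]


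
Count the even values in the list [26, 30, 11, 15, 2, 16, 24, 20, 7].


Check each element:
  26 is even
  30 is even
  11 is odd
  15 is odd
  2 is even
  16 is even
  24 is even
  20 is even
  7 is odd
Evens: [26, 30, 2, 16, 24, 20]
Count of evens = 6
Final answer: 6


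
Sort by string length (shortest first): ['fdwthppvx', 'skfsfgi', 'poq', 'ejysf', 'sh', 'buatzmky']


Compute lengths:
  'fdwthppvx' has length 9
  'skfsfgi' has length 7
  'poq' has length 3
  'ejysf' has length 5
  'sh' has length 2
  'buatzmky' has length 8
Lengths in increasing order: 2 < 3 < 5 < 7 < 8 < 9
Listing the words in that order gives the answer.
Final answer: ['sh', 'poq', 'ejysf', 'skfsfgi', 'buatzmky', 'fdwthppvx']


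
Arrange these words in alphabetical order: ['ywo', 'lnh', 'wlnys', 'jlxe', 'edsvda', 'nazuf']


Compare strings character by character (the first differing letter decides):
  'edsvda' < 'jlxe' since 'e' < 'j' at position 1
  'jlxe' < 'lnh' since 'j' < 'l' at position 1
  'lnh' < 'nazuf' since 'l' < 'n' at position 1
  'nazuf' < 'wlnys' since 'n' < 'w' at position 1
  'wlnys' < 'ywo' since 'w' < 'y' at position 1
Chaining these comparisons gives the alphabetical order.
Final answer: ['edsvda', 'jlxe', 'lnh', 'nazuf', 'wlnys', 'ywo']


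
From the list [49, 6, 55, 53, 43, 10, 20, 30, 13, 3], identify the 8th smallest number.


Sort ascending: [3, 6, 10, 13, 20, 30, 43, 49, 53, 55]
The 8th element (1-indexed) is at index 7.
Value = 49
Final answer: 49


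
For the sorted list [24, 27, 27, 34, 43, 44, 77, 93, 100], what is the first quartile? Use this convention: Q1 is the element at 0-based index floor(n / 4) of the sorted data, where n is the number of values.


The list has n = 9 elements.
Q1 index = floor(9 / 4) = floor(2.25) = 2
Counting from index 0 in the sorted data, the element at index 2 is 27.
Final answer: 27


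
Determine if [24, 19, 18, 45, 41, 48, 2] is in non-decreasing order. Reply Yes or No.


Check consecutive pairs:
  24 <= 19? False
  19 <= 18? False
  18 <= 45? True
  45 <= 41? False
  41 <= 48? True
  48 <= 2? False
4 consecutive pair(s) are out of order, so the list is not sorted.
Final answer: No


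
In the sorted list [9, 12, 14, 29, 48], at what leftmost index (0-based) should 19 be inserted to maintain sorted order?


List is sorted: [9, 12, 14, 29, 48]
We need the leftmost position where 19 can be inserted, i.e. the first index whose element is >= 19 (or the end of the list if none is).
Binary search with low=0, high=5 (0-based indices):
  low=0, high=5, mid=2: a[2]=14 < 19, so low = 3
  low=3, high=5, mid=4: a[4]=48 >= 19, so high = 4
  low=3, high=4, mid=3: a[3]=29 >= 19, so high = 3
Now low = high = 3, so the insertion index is 3.
Final answer: 3


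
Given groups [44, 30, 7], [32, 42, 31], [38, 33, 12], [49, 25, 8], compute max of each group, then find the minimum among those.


Find max of each group:
  Group 1: [44, 30, 7] -> max = 44
  Group 2: [32, 42, 31] -> max = 42
  Group 3: [38, 33, 12] -> max = 38
  Group 4: [49, 25, 8] -> max = 49
Maxes: [44, 42, 38, 49]
Minimum of maxes = 38
Final answer: 38


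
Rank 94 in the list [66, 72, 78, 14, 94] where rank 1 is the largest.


Sort descending: [94, 78, 72, 66, 14]
Find 94 in the sorted list.
94 is at position 1.
Final answer: 1


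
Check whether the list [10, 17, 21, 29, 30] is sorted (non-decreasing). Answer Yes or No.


Check consecutive pairs:
  10 <= 17? True
  17 <= 21? True
  21 <= 29? True
  29 <= 30? True
Every consecutive pair is in order, so the list is non-decreasing.
Final answer: Yes


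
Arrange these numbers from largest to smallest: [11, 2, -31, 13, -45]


Original list: [11, 2, -31, 13, -45]
Repeatedly take the largest remaining element:
  Remaining [11, 2, -31, 13, -45] -> largest is 13
  Remaining [11, 2, -31, -45] -> largest is 11
  Remaining [2, -31, -45] -> largest is 2
  Remaining [-31, -45] -> largest is -31
  Remaining [-45] -> largest is -45
Collecting the picks in order gives the descending list.
Final answer: [13, 11, 2, -31, -45]


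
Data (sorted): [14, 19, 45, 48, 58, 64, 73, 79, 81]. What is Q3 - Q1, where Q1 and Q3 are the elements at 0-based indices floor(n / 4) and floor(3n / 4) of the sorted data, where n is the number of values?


The data has n = 9 elements.
Q1 index = floor(9 / 4) = floor(2.25) = 2; Q3 index = floor(3 * 9 / 4) = floor(6.75) = 6
Q1 = element at index 2 = 45
Q3 = element at index 6 = 73
IQR = 73 - 45 = 28
Final answer: 28


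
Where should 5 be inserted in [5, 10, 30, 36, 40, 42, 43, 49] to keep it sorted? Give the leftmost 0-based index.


List is sorted: [5, 10, 30, 36, 40, 42, 43, 49]
We need the leftmost position where 5 can be inserted, i.e. the first index whose element is >= 5 (or the end of the list if none is).
Binary search with low=0, high=8 (0-based indices):
  low=0, high=8, mid=4: a[4]=40 >= 5, so high = 4
  low=0, high=4, mid=2: a[2]=30 >= 5, so high = 2
  low=0, high=2, mid=1: a[1]=10 >= 5, so high = 1
  low=0, high=1, mid=0: a[0]=5 >= 5, so high = 0
Now low = high = 0, so the insertion index is 0.
Final answer: 0


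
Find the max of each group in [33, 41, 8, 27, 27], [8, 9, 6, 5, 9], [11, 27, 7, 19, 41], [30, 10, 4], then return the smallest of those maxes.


Find max of each group:
  Group 1: [33, 41, 8, 27, 27] -> max = 41
  Group 2: [8, 9, 6, 5, 9] -> max = 9
  Group 3: [11, 27, 7, 19, 41] -> max = 41
  Group 4: [30, 10, 4] -> max = 30
Maxes: [41, 9, 41, 30]
Minimum of maxes = 9
Final answer: 9


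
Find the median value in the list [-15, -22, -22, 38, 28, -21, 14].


First, sort the list: [-22, -22, -21, -15, 14, 28, 38]
The list has 7 elements (odd count).
The middle index is 3 (0-based), and the element there is -15.
Final answer: -15


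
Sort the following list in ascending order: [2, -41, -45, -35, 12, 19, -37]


Original list: [2, -41, -45, -35, 12, 19, -37]
Repeatedly take the smallest remaining element:
  Remaining [2, -41, -45, -35, 12, 19, -37] -> smallest is -45
  Remaining [2, -41, -35, 12, 19, -37] -> smallest is -41
  Remaining [2, -35, 12, 19, -37] -> smallest is -37
  Remaining [2, -35, 12, 19] -> smallest is -35
  Remaining [2, 12, 19] -> smallest is 2
  Remaining [12, 19] -> smallest is 12
  Remaining [19] -> smallest is 19
Collecting the picks in order gives the sorted list.
Final answer: [-45, -41, -37, -35, 2, 12, 19]


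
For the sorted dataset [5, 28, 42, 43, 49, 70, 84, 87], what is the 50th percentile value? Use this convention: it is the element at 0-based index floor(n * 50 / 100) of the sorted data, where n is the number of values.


The dataset has n = 8 elements.
Index = floor(8 * 50 / 100) = floor(400 / 100) = floor(4) = 4
Counting from index 0 in the sorted data, the element at index 4 is 49.
Final answer: 49


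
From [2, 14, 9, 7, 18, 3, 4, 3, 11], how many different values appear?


List all unique values:
Distinct values: [2, 3, 4, 7, 9, 11, 14, 18]
Count = 8
Final answer: 8
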